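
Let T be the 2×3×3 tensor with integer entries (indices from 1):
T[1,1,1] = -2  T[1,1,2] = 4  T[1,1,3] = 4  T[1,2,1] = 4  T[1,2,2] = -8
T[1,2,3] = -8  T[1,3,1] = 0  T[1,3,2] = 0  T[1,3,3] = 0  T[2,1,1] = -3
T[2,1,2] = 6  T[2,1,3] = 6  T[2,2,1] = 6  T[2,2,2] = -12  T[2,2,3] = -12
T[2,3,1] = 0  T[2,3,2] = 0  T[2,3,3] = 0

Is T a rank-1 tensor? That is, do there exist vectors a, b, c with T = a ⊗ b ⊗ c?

Yes

If T = a ⊗ b ⊗ c then every fibre of T is a multiple of the corresponding factor, so read the factors off the fibres through the nonzero entry T[1,1,1] = -2.
The mode-1 fibre T[:,1,1] = [-2, -3] gives a = (2, 3) (primitive direction); the mode-2 fibre T[1,:,1] = [-2, 4, 0] gives b = (1, -2, 0); then c[k] = T[1,1,k] / (a[1]·b[1]) = [-2, 4, 4] / 2 = (-1, 2, 2).
Expanding (2, 3) ⊗ (1, -2, 0) ⊗ (-1, 2, 2) reproduces all 18 entries of T, so T = (2, 3) ⊗ (1, -2, 0) ⊗ (-1, 2, 2) and rank(T) ≤ 1.
Equivalently every frontal slice T[:,:,k] is c[k] times the rank-1 matrix (2, 3) ⊗ (1, -2, 0). So T has rank 1 (it is nonzero).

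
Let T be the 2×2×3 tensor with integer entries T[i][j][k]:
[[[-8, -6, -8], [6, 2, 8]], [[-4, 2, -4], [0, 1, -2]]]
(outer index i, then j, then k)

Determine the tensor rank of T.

3

Lower bound: the mode-3 unfolding of T (rows indexed by k, columns by (i,j) = (0,0), (0,1), (1,0), (1,1)) is [[-8, 6, -4, 0], [-6, 2, 2, 1], [-8, 8, -4, -2]].
There the 3×3 minor on rows k ∈ {0, 1, 2}, columns (i,j) ∈ {(0,0), (0,1), (1,0)} is det [[-8, 6, -4], [-6, 2, 2], [-8, 8, -4]] = 80 ≠ 0, so this unfolding has rank ≥ 3; CP rank is at least every unfolding rank, so rank(T) ≥ 3. (Flattening ranks never certify an upper bound on CP rank; for that we must actually write T with 3 rank-1 terms.)
Upper bound: T is a sum of 3 rank-1 terms, T = [1, -2] ⊗ [1, 0] ⊗ [0, -2, 0] + [1, -1] ⊗ [0, 1] ⊗ [2, 0, 4] + [2, 1] ⊗ [2, -1] ⊗ [-2, -1, -2] (one valid choice — decompositions are not unique — normalised so each a, b is primitive with positive first nonzero entry; check it by expanding all entries), so rank(T) ≤ 3.
These bounds meet, so rank(T) = 3.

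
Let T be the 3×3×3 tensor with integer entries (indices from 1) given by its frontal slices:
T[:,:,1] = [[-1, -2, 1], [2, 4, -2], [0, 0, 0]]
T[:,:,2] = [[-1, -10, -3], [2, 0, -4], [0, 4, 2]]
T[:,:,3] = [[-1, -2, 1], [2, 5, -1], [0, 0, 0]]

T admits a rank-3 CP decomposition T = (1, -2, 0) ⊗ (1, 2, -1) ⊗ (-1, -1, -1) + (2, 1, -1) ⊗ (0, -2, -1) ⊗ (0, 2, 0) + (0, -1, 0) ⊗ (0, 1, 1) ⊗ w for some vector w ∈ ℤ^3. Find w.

Subtract the known terms from T to get the rank-1 residual R = (0, -1, 0) ⊗ (0, 1, 1) ⊗ w, so R[i,j,k] = a[i]·b[j]·w[k]. Pick indices with nonzero a[2]·b[2] = (-1)·(1) = -1. Only the fibre through (2,2,·) is needed: R[2,2,:] = T[2,2,:] − Σₗ aₗ[2]bₗ[2]cₗ = [4, 0, 5] − (-2)·(2)·(-1, -1, -1) − (1)·(-2)·(0, 2, 0) = [0, 0, 1]. Then w[k] = R[2,2,k] / -1 for each k, giving w = [0, 0, 1] / -1 = (0, 0, -1).

w = (0, 0, -1)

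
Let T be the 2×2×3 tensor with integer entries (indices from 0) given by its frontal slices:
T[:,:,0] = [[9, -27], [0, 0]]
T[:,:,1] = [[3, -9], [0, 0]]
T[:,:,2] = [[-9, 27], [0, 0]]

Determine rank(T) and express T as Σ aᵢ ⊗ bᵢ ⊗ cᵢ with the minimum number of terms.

Lower bound: T ≠ 0 (e.g. T[0,0,0] = 9), so rank(T) ≥ 1.
Upper bound: if T = a ⊗ b ⊗ c then every fibre of T is a multiple of the corresponding factor, so read the factors off the fibres through the nonzero entry T[0,0,0] = 9.
The mode-1 fibre T[:,0,0] = [9, 0] gives a = (1, 0) (primitive direction); the mode-2 fibre T[0,:,0] = [9, -27] gives b = (1, -3); then c[k] = T[0,0,k] / (a[0]·b[0]) = [9, 3, -9] / 1 = (9, 3, -9).
Expanding (1, 0) ⊗ (1, -3) ⊗ (9, 3, -9) reproduces all 12 entries of T, so T = (1, 0) ⊗ (1, -3) ⊗ (9, 3, -9) and rank(T) ≤ 1.
These bounds meet, so rank(T) = 1.

rank(T) = 1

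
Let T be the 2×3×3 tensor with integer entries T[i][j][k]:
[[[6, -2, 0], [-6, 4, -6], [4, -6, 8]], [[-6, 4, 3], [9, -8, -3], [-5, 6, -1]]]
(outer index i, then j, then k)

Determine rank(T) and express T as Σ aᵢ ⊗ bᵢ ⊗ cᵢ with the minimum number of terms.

Lower bound: the mode-3 unfolding of T (rows indexed by k, columns by (i,j) = (0,0), (0,1), (0,2), (1,0), (1,1), (1,2)) is [[6, -6, 4, -6, 9, -5], [-2, 4, -6, 4, -8, 6], [0, -6, 8, 3, -3, -1]].
There the 3×3 minor on rows k ∈ {0, 1, 2}, columns (i,j) ∈ {(0,0), (0,1), (0,2)} is det [[6, -6, 4], [-2, 4, -6], [0, -6, 8]] = -72 ≠ 0, so this unfolding has rank ≥ 3; CP rank is at least every unfolding rank, so rank(T) ≥ 3. (Unfolding ranks only ever bound the CP rank from below — rank(T) can be strictly larger than all of them — so the matching upper bound has to come from an explicit 3-term decomposition.)
Upper bound: T is a sum of 3 rank-1 terms, T = [1, 1] ⊗ [1, -2, 1] ⊗ [-2, 2, 2] + [2, -1] ⊗ [1, -2, 2] ⊗ [2, -2, 1] + [2, -1] ⊗ [2, -1, -1] ⊗ [1, 0, -1] (one valid choice — decompositions are not unique — normalised so each a, b is primitive with positive first nonzero entry; check it by expanding all entries), so rank(T) ≤ 3.
These bounds meet, so rank(T) = 3.
Check entry T[1,1,1] = -8: (1)·(-2)·(2) + (-1)·(-2)·(-2) + (-1)·(-1)·(0) = -8.

rank(T) = 3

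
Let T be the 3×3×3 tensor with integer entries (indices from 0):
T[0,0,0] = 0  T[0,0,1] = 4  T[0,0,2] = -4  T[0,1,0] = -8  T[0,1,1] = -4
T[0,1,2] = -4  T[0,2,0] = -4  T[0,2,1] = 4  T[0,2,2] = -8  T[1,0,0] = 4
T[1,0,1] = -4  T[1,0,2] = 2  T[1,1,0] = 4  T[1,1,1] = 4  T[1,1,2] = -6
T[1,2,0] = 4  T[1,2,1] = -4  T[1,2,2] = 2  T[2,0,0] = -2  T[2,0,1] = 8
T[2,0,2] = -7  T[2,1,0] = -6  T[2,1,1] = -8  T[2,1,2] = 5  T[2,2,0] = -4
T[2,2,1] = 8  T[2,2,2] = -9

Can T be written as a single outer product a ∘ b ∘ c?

The mode-2 unfolding of T (rows indexed by j, columns by (i,k) = (0,0), (0,1), (0,2), (1,0), (1,1), (1,2), (2,0), (2,1), (2,2)) is [[0, 4, -4, 4, -4, 2, -2, 8, -7], [-8, -4, -4, 4, 4, -6, -6, -8, 5], [-4, 4, -8, 4, -4, 2, -4, 8, -9]].
There the 3×3 minor on rows j ∈ {0, 1, 2}, columns (i,k) ∈ {(0,0), (0,1), (1,0)} is det [[0, 4, 4], [-8, -4, 4], [-4, 4, 4]] = -128 ≠ 0, so this unfolding has rank ≥ 3; CP rank is at least every unfolding rank, so rank(T) ≥ 3.
In particular rank(T) ≥ 3 > 1, so T is not rank-1.

No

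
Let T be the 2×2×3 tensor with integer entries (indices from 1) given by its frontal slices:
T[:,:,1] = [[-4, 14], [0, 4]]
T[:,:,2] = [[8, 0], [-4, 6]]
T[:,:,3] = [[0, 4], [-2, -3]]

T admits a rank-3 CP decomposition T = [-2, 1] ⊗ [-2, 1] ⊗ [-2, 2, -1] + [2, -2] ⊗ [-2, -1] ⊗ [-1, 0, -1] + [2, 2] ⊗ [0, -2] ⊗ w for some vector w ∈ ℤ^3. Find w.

w = [-2, -1, 0]

Subtract the known terms from T to get the rank-1 residual R = [2, 2] ⊗ [0, -2] ⊗ w, so R[i,j,k] = a[i]·b[j]·w[k]. Pick indices with nonzero a[1]·b[2] = (2)·(-2) = -4. Only the fibre through (1,2,·) is needed: R[1,2,:] = T[1,2,:] − Σₗ aₗ[1]bₗ[2]cₗ = [14, 0, 4] − (-2)·(1)·[-2, 2, -1] − (2)·(-1)·[-1, 0, -1] = [8, 4, 0]. Then w[k] = R[1,2,k] / -4 for each k, giving w = [8, 4, 0] / -4 = [-2, -1, 0].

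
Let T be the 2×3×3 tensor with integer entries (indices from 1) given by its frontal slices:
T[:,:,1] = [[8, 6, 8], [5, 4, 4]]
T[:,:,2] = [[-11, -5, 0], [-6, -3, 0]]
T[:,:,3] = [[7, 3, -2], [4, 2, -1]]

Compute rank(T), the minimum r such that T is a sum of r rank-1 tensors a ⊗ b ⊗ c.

Lower bound: the mode-3 unfolding of T (rows indexed by k, columns by (i,j) = (1,1), (1,2), (1,3), (2,1), (2,2), (2,3)) is [[8, 6, 8, 5, 4, 4], [-11, -5, 0, -6, -3, 0], [7, 3, -2, 4, 2, -1]].
There the 3×3 minor on rows k ∈ {1, 2, 3}, columns (i,j) ∈ {(1,1), (1,2), (1,3)} is det [[8, 6, 8], [-11, -5, 0], [7, 3, -2]] = -36 ≠ 0, so this unfolding has rank ≥ 3; CP rank is at least every unfolding rank, so rank(T) ≥ 3. (This is only a lower bound: in general the CP rank may exceed every unfolding rank, so we still need to exhibit 3 rank-1 terms summing to T.)
Upper bound: T is a sum of 3 rank-1 terms, T = [1, 1] ⊗ [1, 1, 0] ⊗ [2, -1, 1] + [2, 1] ⊗ [1, 0, -2] ⊗ [-1, -1, 1] + [2, 1] ⊗ [2, 1, 1] ⊗ [2, -2, 1] (one valid choice — decompositions are not unique — normalised so each a, b is primitive with positive first nonzero entry; check it by expanding all entries), so rank(T) ≤ 3.
These bounds meet, so rank(T) = 3.
Check entry T[1,3,1] = 8: (1)·(0)·(2) + (2)·(-2)·(-1) + (2)·(1)·(2) = 8.

3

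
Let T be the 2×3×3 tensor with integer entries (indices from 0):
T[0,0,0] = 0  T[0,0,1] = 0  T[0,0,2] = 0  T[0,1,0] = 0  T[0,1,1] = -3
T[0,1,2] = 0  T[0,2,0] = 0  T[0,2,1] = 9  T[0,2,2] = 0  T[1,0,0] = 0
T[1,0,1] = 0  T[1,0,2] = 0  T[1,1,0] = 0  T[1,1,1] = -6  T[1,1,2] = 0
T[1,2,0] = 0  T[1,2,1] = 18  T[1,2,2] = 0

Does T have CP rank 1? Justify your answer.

If T = a (x) b (x) c then every fibre of T is a multiple of the corresponding factor, so read the factors off the fibres through the nonzero entry T[0,1,1] = -3.
The mode-1 fibre T[:,1,1] = [-3, -6] gives a = (1, 2) (primitive direction); the mode-2 fibre T[0,:,1] = [0, -3, 9] gives b = (0, 1, -3); then c[k] = T[0,1,k] / (a[0]·b[1]) = [0, -3, 0] / 1 = (0, -3, 0).
Expanding (1, 2) (x) (0, 1, -3) (x) (0, -3, 0) reproduces all 18 entries of T, so T = (1, 2) (x) (0, 1, -3) (x) (0, -3, 0) and rank(T) ≤ 1.
Equivalently every frontal slice T[:,:,k] is c[k] times the rank-1 matrix (1, 2) (x) (0, 1, -3). So T has rank 1 (it is nonzero).

Yes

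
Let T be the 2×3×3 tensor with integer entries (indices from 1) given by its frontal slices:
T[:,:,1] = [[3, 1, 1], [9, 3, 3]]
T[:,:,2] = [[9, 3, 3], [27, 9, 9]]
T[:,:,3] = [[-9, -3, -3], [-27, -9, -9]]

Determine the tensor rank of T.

Lower bound: T ≠ 0 (e.g. T[1,1,1] = 3), so rank(T) ≥ 1.
Upper bound: if T = a ∘ b ∘ c then every fibre of T is a multiple of the corresponding factor, so read the factors off the fibres through the nonzero entry T[1,1,1] = 3.
The mode-1 fibre T[:,1,1] = [3, 9] gives a = [1, 3] (primitive direction); the mode-2 fibre T[1,:,1] = [3, 1, 1] gives b = [3, 1, 1]; then c[k] = T[1,1,k] / (a[1]·b[1]) = [3, 9, -9] / 3 = [1, 3, -3].
Expanding [1, 3] ∘ [3, 1, 1] ∘ [1, 3, -3] reproduces all 18 entries of T, so T = [1, 3] ∘ [3, 1, 1] ∘ [1, 3, -3] and rank(T) ≤ 1.
These bounds meet, so rank(T) = 1.

1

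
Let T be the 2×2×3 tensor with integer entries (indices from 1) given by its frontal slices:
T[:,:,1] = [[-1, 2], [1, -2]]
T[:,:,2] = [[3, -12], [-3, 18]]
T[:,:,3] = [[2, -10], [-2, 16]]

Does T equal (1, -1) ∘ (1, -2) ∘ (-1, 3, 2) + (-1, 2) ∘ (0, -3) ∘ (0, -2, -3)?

Reconstruct entry (1,2,3) from the claimed factors: Σₗ aₗ[1]bₗ[2]cₗ[3] = (1)·(-2)·(2) + (-1)·(-3)·(-3) = -13, but T[1,2,3] = -10. The claim is false.

No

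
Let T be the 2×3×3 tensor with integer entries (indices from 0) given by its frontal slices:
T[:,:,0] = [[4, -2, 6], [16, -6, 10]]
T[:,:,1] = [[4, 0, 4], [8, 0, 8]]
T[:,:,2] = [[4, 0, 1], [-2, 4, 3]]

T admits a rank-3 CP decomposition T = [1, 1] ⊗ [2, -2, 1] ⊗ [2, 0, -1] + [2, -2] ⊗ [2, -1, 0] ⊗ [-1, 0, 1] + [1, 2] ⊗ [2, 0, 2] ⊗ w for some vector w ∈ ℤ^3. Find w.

Subtract the known terms from T to get the rank-1 residual R = [1, 2] ⊗ [2, 0, 2] ⊗ w, so R[i,j,k] = a[i]·b[j]·w[k]. Pick indices with nonzero a[0]·b[0] = (1)·(2) = 2. Only the fibre through (0,0,·) is needed: R[0,0,:] = T[0,0,:] − Σₗ aₗ[0]bₗ[0]cₗ = [4, 4, 4] − (1)·(2)·[2, 0, -1] − (2)·(2)·[-1, 0, 1] = [4, 4, 2]. Then w[k] = R[0,0,k] / 2 for each k, giving w = [4, 4, 2] / 2 = [2, 2, 1].

w = [2, 2, 1]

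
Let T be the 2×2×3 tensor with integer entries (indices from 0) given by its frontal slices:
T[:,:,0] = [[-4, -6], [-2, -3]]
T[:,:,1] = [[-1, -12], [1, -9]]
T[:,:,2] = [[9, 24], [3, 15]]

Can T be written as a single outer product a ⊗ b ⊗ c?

No

The mode-3 unfolding of T (rows indexed by k, columns by (i,j) = (0,0), (0,1), (1,0), (1,1)) is [[-4, -6, -2, -3], [-1, -12, 1, -9], [9, 24, 3, 15]].
There the 2×2 minor on rows k ∈ {0, 1}, columns (i,j) ∈ {(0,0), (0,1)} is det [[-4, -6], [-1, -12]] = 42 ≠ 0, so this unfolding has rank ≥ 2; CP rank is at least every unfolding rank, so rank(T) ≥ 2.
In particular rank(T) ≥ 2 > 1, so T is not rank-1.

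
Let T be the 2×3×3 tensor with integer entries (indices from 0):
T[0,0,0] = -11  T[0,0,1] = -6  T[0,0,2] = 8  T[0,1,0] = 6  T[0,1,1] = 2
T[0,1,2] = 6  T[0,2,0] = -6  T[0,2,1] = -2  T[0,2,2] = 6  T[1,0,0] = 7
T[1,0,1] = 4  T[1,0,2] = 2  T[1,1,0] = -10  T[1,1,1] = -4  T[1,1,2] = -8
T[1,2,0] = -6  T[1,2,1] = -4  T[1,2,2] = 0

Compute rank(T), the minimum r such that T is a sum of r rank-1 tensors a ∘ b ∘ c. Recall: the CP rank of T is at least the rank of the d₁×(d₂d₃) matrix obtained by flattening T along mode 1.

Lower bound: the mode-3 unfolding of T (rows indexed by k, columns by (i,j) = (0,0), (0,1), (0,2), (1,0), (1,1), (1,2)) is [[-11, 6, -6, 7, -10, -6], [-6, 2, -2, 4, -4, -4], [8, 6, 6, 2, -8, 0]].
There the 3×3 minor on rows k ∈ {0, 1, 2}, columns (i,j) ∈ {(0,0), (0,1), (0,2)} is det [[-11, 6, -6], [-6, 2, -2], [8, 6, 6]] = 168 ≠ 0, so this unfolding has rank ≥ 3; CP rank is at least every unfolding rank, so rank(T) ≥ 3. (Unfolding ranks only ever bound the CP rank from below — rank(T) can be strictly larger than all of them — so the matching upper bound has to come from an explicit 3-term decomposition.)
Upper bound: T is a sum of 3 rank-1 terms, T = [1, -2] ∘ [1, -1, -1] ∘ [-4, -2, -2] + [1, -1] ∘ [1, 2, -2] ∘ [1, 0, 2] + [1, 0] ∘ [1, 0, 1] ∘ [-8, -4, 8] (written with every a and b primitive with positive leading entry and the scale carried by c; CP decompositions are not unique, and this one is verified by expanding entrywise), so rank(T) ≤ 3.
These bounds meet, so rank(T) = 3.
Check entry T[1,2,0] = -6: (-2)·(-1)·(-4) + (-1)·(-2)·(1) + (0)·(1)·(-8) = -6.

3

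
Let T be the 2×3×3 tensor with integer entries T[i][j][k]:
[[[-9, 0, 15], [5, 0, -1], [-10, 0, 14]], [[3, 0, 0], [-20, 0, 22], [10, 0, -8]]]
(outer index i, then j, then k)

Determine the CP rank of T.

Lower bound: the mode-1 unfolding of T (rows indexed by i, columns by (j,k) = (0,0), (0,1), (0,2), (1,0), (1,1), (1,2), (2,0), (2,1), (2,2)) is [[-9, 0, 15, 5, 0, -1, -10, 0, 14], [3, 0, 0, -20, 0, 22, 10, 0, -8]].
There the 2×2 minor on rows i ∈ {0, 1}, columns (j,k) ∈ {(0,0), (0,2)} is det [[-9, 15], [3, 0]] = -45 ≠ 0, so this unfolding has rank ≥ 2; CP rank is at least every unfolding rank, so rank(T) ≥ 2. (Flattening ranks never certify an upper bound on CP rank; for that we must actually write T with 2 rank-1 terms.)
Upper bound — finding two terms. Write S_k = T[:,:,k] for the frontal slices: S₀ = [[-9, 5, -10], [3, -20, 10]], S₁ = [[0, 0, 0], [0, 0, 0]], S₂ = [[15, -1, 14], [0, 22, -8]].
If T = a₁ ⊗ b₁ ⊗ c₁ + a₂ ⊗ b₂ ⊗ c₂ then each S_k = c₁[k]·a₁b₁ᵀ + c₂[k]·a₂b₂ᵀ. S₀ and S₂ are linearly independent, so a₁b₁ᵀ and a₂b₂ᵀ must span the same plane of matrices: they are the rank-1 matrices of the form x·S₀ + y·S₂.
The 2×2 minor of x·S₀ + y·S₂ on rows {0,1}, columns {0,1} is 165·x² − 495·xy + 330·y² = 165·(x − 2·y)(x − y), vanishing at (x:y) = (2:1) and (1:1).
M₁ = 2·S₀ + S₂ = [[-3, 9, -6], [6, -18, 12]] = (-3)·(1, -2)(1, -3, 2)ᵀ and M₂ = S₀ + S₂ = [[6, 4, 4], [3, 2, 2]] = (2, 1)(3, 2, 2)ᵀ, so take a₁ = (1, -2), b₁ = (1, -3, 2), a₂ = (2, 1), b₂ = (3, 2, 2).
Each slice is an integer combination of E₁ = a₁b₁ᵀ and E₂ = a₂b₂ᵀ: S₀ = −3·E₁ − E₂, S₁ = 0, S₂ = 3·E₁ + 2·E₂; reading off coefficients, c₁ = (-3, 0, 3) and c₂ = (-1, 0, 2).
Hence T = (1, -2) ⊗ (1, -3, 2) ⊗ (-3, 0, 3) + (2, 1) ⊗ (3, 2, 2) ⊗ (-1, 0, 2), so rank(T) ≤ 2.
These bounds meet, so rank(T) = 2.
Check entry T[1,2,2] = -8: (-2)·(2)·(3) + (1)·(2)·(2) = -8.

2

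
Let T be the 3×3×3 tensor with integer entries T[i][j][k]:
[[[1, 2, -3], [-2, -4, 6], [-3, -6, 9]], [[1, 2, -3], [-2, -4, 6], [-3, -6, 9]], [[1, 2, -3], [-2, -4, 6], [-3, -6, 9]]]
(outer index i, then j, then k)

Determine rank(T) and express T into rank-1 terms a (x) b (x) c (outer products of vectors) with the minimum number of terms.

Lower bound: T ≠ 0 (e.g. T[0,0,0] = 1), so rank(T) ≥ 1.
Upper bound: if T = a (x) b (x) c then every fibre of T is a multiple of the corresponding factor, so read the factors off the fibres through the nonzero entry T[0,0,0] = 1.
The mode-1 fibre T[:,0,0] = [1, 1, 1] gives a = (1, 1, 1) (primitive direction); the mode-2 fibre T[0,:,0] = [1, -2, -3] gives b = (1, -2, -3); then c[k] = T[0,0,k] / (a[0]·b[0]) = [1, 2, -3] / 1 = (1, 2, -3).
Expanding (1, 1, 1) (x) (1, -2, -3) (x) (1, 2, -3) reproduces all 27 entries of T, so T = (1, 1, 1) (x) (1, -2, -3) (x) (1, 2, -3) and rank(T) ≤ 1.
These bounds meet, so rank(T) = 1.
Check entry T[1,1,0] = -2: (1)·(-2)·(1) = -2.

rank(T) = 1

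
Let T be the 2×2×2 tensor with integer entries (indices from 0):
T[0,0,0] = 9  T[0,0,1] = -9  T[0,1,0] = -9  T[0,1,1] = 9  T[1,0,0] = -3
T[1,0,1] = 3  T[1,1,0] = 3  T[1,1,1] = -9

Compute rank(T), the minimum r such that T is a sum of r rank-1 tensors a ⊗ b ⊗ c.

2

Lower bound: in the mode-1 unfolding of T (rows indexed by i, columns by (j,k)) the 2×2 minor on rows i ∈ {0, 1}, columns (j,k) ∈ {(0,0), (1,1)} is det [[9, 9], [-3, -9]] = -54 ≠ 0, so that unfolding has rank ≥ 2 and hence rank(T) ≥ 2 (CP rank is at least every unfolding rank, though it can be larger).
Upper bound: with S_k = T[:,:,k], the two rank-1 terms a₁b₁ᵀ, a₂b₂ᵀ are the rank-1 members of the pencil x·S₀ + y·S₁.
det(x·S₀ + y·S₁) is −54·xy + 54·y² = (-54)·(x − y)(y), vanishing at (x:y) = (1:1) and (1:0).
M₁ = S₀ + S₁ = [[0, 0], [0, -6]] = (-6)·[0, 1][0, 1]ᵀ and M₂ = S₀ = [[9, -9], [-3, 3]] = 3·[3, -1][1, -1]ᵀ, so take a₁ = [0, 1], b₁ = [0, 1], a₂ = [3, -1], b₂ = [1, -1].
Each slice is an integer combination of E₁ = a₁b₁ᵀ and E₂ = a₂b₂ᵀ: S₀ = 3·E₂, S₁ = −6·E₁ − 3·E₂; reading off coefficients, c₁ = [0, -6] and c₂ = [3, -3].
Hence T = [0, 1] ⊗ [0, 1] ⊗ [0, -6] + [3, -1] ⊗ [1, -1] ⊗ [3, -3], so rank(T) ≤ 2.
These bounds meet, so rank(T) = 2.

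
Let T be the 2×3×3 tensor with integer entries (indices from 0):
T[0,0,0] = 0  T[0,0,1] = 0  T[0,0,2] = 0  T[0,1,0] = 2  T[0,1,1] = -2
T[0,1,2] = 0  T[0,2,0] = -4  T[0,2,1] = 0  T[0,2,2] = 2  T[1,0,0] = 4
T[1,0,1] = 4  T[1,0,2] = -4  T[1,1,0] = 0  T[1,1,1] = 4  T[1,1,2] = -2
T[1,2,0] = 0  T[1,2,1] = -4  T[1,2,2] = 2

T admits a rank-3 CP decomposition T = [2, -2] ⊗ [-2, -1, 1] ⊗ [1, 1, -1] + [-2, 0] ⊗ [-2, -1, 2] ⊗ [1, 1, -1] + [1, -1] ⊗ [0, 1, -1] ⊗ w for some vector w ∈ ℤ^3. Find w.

Subtract the known terms from T to get the rank-1 residual R = [1, -1] ⊗ [0, 1, -1] ⊗ w, so R[i,j,k] = a[i]·b[j]·w[k]. Pick indices with nonzero a[0]·b[1] = (1)·(1) = 1. Only the fibre through (0,1,·) is needed: R[0,1,:] = T[0,1,:] − Σₗ aₗ[0]bₗ[1]cₗ = [2, -2, 0] − (2)·(-1)·[1, 1, -1] − (-2)·(-1)·[1, 1, -1] = [2, -2, 0]. Then w[k] = R[0,1,k] / 1 for each k, giving w = [2, -2, 0] / 1 = [2, -2, 0].

w = [2, -2, 0]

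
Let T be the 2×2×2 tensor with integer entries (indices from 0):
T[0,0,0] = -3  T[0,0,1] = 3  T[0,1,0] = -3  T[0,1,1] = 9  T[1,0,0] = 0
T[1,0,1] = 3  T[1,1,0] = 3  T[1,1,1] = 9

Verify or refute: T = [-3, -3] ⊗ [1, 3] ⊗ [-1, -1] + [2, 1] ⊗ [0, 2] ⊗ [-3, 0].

Reconstruct entry (0,0,0) from the claimed factors: Σₗ aₗ[0]bₗ[0]cₗ[0] = (-3)·(1)·(-1) + (2)·(0)·(-3) = 3, but T[0,0,0] = -3. The claim is false.

No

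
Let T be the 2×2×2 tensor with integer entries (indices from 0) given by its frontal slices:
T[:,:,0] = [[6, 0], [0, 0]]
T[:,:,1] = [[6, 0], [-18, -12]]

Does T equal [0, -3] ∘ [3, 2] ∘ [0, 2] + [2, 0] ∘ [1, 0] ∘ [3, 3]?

Reconstruct entrywise from the claimed factors. For example, T[1,0,1] = -18 and Σₗ aₗ[1]bₗ[0]cₗ[1] = (-3)·(3)·(2) + (0)·(1)·(3) = -18; checking all 8 entries, every one matches. The claim holds.

Yes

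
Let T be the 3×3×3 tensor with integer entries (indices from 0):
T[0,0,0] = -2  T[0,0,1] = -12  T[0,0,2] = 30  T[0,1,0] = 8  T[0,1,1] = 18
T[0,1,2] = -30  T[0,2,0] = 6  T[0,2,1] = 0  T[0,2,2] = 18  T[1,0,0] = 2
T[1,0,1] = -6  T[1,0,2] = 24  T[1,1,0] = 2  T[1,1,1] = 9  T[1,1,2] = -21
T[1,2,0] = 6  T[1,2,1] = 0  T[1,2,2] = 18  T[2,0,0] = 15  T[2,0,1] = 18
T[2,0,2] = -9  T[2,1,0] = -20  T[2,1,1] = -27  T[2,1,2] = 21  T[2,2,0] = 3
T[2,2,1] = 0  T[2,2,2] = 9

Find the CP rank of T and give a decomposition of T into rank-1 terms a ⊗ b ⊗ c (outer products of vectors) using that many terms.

rank(T) = 2

Lower bound: the mode-1 unfolding of T (rows indexed by i, columns by (j,k) = (0,0), (0,1), (0,2), (1,0), (1,1), (1,2), (2,0), (2,1), (2,2)) is [[-2, -12, 30, 8, 18, -30, 6, 0, 18], [2, -6, 24, 2, 9, -21, 6, 0, 18], [15, 18, -9, -20, -27, 21, 3, 0, 9]].
There the 2×2 minor on rows i ∈ {0, 1}, columns (j,k) ∈ {(0,0), (0,1)} is det [[-2, -12], [2, -6]] = 36 ≠ 0, so this unfolding has rank ≥ 2; CP rank is at least every unfolding rank, so rank(T) ≥ 2. (This is only a lower bound: in general the CP rank may exceed every unfolding rank, so we still need to exhibit 2 rank-1 terms summing to T.)
Upper bound — finding two terms. Write S_k = T[:,:,k] for the frontal slices: S₀ = [[-2, 8, 6], [2, 2, 6], [15, -20, 3]], S₁ = [[-12, 18, 0], [-6, 9, 0], [18, -27, 0]], S₂ = [[30, -30, 18], [24, -21, 18], [-9, 21, 9]].
If T = a₁ ⊗ b₁ ⊗ c₁ + a₂ ⊗ b₂ ⊗ c₂ then each S_k = c₁[k]·a₁b₁ᵀ + c₂[k]·a₂b₂ᵀ. S₀ and S₁ are linearly independent, so a₁b₁ᵀ and a₂b₂ᵀ must span the same plane of matrices: they are the rank-1 matrices of the form x·S₀ + y·S₁.
The 2×2 minor of x·S₀ + y·S₁ on rows {0,1}, columns {0,1} is −20·x² − 30·xy = (-10)·(2·x + 3·y)(x), vanishing at (x:y) = (3:-2) and (0:1).
M₁ = 3·S₀ − 2·S₁ = [[18, -12, 18], [18, -12, 18], [9, -6, 9]] = 3·[2, 2, 1][3, -2, 3]ᵀ and M₂ = S₁ = [[-12, 18, 0], [-6, 9, 0], [18, -27, 0]] = (-3)·[2, 1, -3][2, -3, 0]ᵀ, so take a₁ = [2, 2, 1], b₁ = [3, -2, 3], a₂ = [2, 1, -3], b₂ = [2, -3, 0].
Each slice is an integer combination of E₁ = a₁b₁ᵀ and E₂ = a₂b₂ᵀ: S₀ = E₁ − 2·E₂, S₁ = −3·E₂, S₂ = 3·E₁ + 3·E₂; reading off coefficients, c₁ = [1, 0, 3] and c₂ = [-2, -3, 3].
Hence T = [2, 2, 1] ⊗ [3, -2, 3] ⊗ [1, 0, 3] + [2, 1, -3] ⊗ [2, -3, 0] ⊗ [-2, -3, 3], so rank(T) ≤ 2.
These bounds meet, so rank(T) = 2.
Check entry T[1,2,0] = 6: (2)·(3)·(1) + (1)·(0)·(-2) = 6.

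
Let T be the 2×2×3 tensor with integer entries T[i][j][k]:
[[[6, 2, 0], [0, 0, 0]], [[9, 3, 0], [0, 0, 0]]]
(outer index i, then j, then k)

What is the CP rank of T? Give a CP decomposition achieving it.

Lower bound: T ≠ 0 (e.g. T[0,0,0] = 6), so rank(T) ≥ 1.
Upper bound: if T = a ⊗ b ⊗ c then every fibre of T is a multiple of the corresponding factor, so read the factors off the fibres through the nonzero entry T[0,0,0] = 6.
The mode-1 fibre T[:,0,0] = [6, 9] gives a = (2, 3) (primitive direction); the mode-2 fibre T[0,:,0] = [6, 0] gives b = (1, 0); then c[k] = T[0,0,k] / (a[0]·b[0]) = [6, 2, 0] / 2 = (3, 1, 0).
Expanding (2, 3) ⊗ (1, 0) ⊗ (3, 1, 0) reproduces all 12 entries of T, so T = (2, 3) ⊗ (1, 0) ⊗ (3, 1, 0) and rank(T) ≤ 1.
These bounds meet, so rank(T) = 1.

rank(T) = 1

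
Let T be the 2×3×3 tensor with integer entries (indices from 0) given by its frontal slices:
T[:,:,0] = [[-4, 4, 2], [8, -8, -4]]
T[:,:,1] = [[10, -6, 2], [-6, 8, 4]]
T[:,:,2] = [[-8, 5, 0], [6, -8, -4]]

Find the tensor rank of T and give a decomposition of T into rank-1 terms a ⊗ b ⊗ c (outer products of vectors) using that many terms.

Lower bound: the mode-3 unfolding of T (rows indexed by k, columns by (i,j) = (0,0), (0,1), (0,2), (1,0), (1,1), (1,2)) is [[-4, 4, 2, 8, -8, -4], [10, -6, 2, -6, 8, 4], [-8, 5, 0, 6, -8, -4]].
There the 3×3 minor on rows k ∈ {0, 1, 2}, columns (i,j) ∈ {(0,0), (0,1), (0,2)} is det [[-4, 4, 2], [10, -6, 2], [-8, 5, 0]] = -20 ≠ 0, so this unfolding has rank ≥ 3; CP rank is at least every unfolding rank, so rank(T) ≥ 3. (Unfolding ranks only ever bound the CP rank from below — rank(T) can be strictly larger than all of them — so the matching upper bound has to come from an explicit 3-term decomposition.)
Upper bound: T is a sum of 3 rank-1 terms, T = (1, -2) ⊗ (2, -2, -1) ⊗ (-2, 2, -2) + (1, 0) ⊗ (2, -1, 2) ⊗ (0, 2, -1) + (1, 1) ⊗ (1, 0, 0) ⊗ (0, 2, -2) (one valid choice — decompositions are not unique — normalised so each a, b is primitive with positive first nonzero entry; check it by expanding all entries), so rank(T) ≤ 3.
These bounds meet, so rank(T) = 3.
Check entry T[0,0,2] = -8: (1)·(2)·(-2) + (1)·(2)·(-1) + (1)·(1)·(-2) = -8.

rank(T) = 3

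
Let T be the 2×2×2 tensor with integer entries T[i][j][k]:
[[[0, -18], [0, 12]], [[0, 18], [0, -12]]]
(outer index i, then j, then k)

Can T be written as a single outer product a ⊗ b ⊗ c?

If T = a ⊗ b ⊗ c then every fibre of T is a multiple of the corresponding factor, so read the factors off the fibres through the nonzero entry T[0,0,1] = -18.
The mode-1 fibre T[:,0,1] = [-18, 18] gives a = (1, -1) (primitive direction); the mode-2 fibre T[0,:,1] = [-18, 12] gives b = (3, -2); then c[k] = T[0,0,k] / (a[0]·b[0]) = [0, -18] / 3 = (0, -6).
Expanding (1, -1) ⊗ (3, -2) ⊗ (0, -6) reproduces all 8 entries of T, so T = (1, -1) ⊗ (3, -2) ⊗ (0, -6) and rank(T) ≤ 1.
Equivalently every frontal slice T[:,:,k] is c[k] times the rank-1 matrix (1, -1) ⊗ (3, -2). So T has rank 1 (it is nonzero).

Yes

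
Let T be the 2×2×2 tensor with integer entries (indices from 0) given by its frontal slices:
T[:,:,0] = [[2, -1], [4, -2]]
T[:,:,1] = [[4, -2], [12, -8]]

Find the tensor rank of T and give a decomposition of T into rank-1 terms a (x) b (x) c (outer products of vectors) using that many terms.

Lower bound: the mode-3 unfolding of T (rows indexed by k, columns by (i,j) = (0,0), (0,1), (1,0), (1,1)) is [[2, -1, 4, -2], [4, -2, 12, -8]].
There the 2×2 minor on rows k ∈ {0, 1}, columns (i,j) ∈ {(0,0), (1,0)} is det [[2, 4], [4, 12]] = 8 ≠ 0, so this unfolding has rank ≥ 2; CP rank is at least every unfolding rank, so rank(T) ≥ 2. (Unfolding ranks only ever bound the CP rank from below — rank(T) can be strictly larger than all of them — so the matching upper bound has to come from an explicit 2-term decomposition.)
Upper bound — finding two terms. Write S_k = T[:,:,k] for the frontal slices: S₀ = [[2, -1], [4, -2]], S₁ = [[4, -2], [12, -8]].
If T = a₁ (x) b₁ (x) c₁ + a₂ (x) b₂ (x) c₂ then each S_k = c₁[k]·a₁b₁ᵀ + c₂[k]·a₂b₂ᵀ. S₀ and S₁ are linearly independent, so a₁b₁ᵀ and a₂b₂ᵀ must span the same plane of matrices: they are the rank-1 matrices of the form x·S₀ + y·S₁.
det(x·S₀ + y·S₁) is −4·xy − 8·y² = (-4)·(x + 2·y)(y), vanishing at (x:y) = (2:-1) and (1:0).
M₁ = 2·S₀ − S₁ = [[0, 0], [-4, 4]] = (-4)·(0, 1)(1, -1)ᵀ and M₂ = S₀ = [[2, -1], [4, -2]] = (1, 2)(2, -1)ᵀ, so take a₁ = (0, 1), b₁ = (1, -1), a₂ = (1, 2), b₂ = (2, -1).
Each slice is an integer combination of E₁ = a₁b₁ᵀ and E₂ = a₂b₂ᵀ: S₀ = E₂, S₁ = 4·E₁ + 2·E₂; reading off coefficients, c₁ = (0, 4) and c₂ = (1, 2).
Hence T = (0, 1) (x) (1, -1) (x) (0, 4) + (1, 2) (x) (2, -1) (x) (1, 2), so rank(T) ≤ 2.
These bounds meet, so rank(T) = 2.

rank(T) = 2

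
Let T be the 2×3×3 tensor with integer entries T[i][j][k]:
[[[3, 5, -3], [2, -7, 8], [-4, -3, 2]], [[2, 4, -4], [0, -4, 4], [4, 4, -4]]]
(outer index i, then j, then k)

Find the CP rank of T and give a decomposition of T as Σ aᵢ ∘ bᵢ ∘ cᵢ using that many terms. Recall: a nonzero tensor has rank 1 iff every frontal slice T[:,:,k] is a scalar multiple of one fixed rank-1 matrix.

rank(T) = 3

Lower bound: the mode-3 unfolding of T (rows indexed by k, columns by (i,j) = (0,0), (0,1), (0,2), (1,0), (1,1), (1,2)) is [[3, 2, -4, 2, 0, 4], [5, -7, -3, 4, -4, 4], [-3, 8, 2, -4, 4, -4]].
There the 3×3 minor on rows k ∈ {0, 1, 2}, columns (i,j) ∈ {(0,0), (0,1), (0,2)} is det [[3, 2, -4], [5, -7, -3], [-3, 8, 2]] = -48 ≠ 0, so this unfolding has rank ≥ 3; CP rank is at least every unfolding rank, so rank(T) ≥ 3. (Unfolding ranks only ever bound the CP rank from below — rank(T) can be strictly larger than all of them — so the matching upper bound has to come from an explicit 3-term decomposition.)
Upper bound: T is a sum of 3 rank-1 terms, T = [1, -2] ∘ [1, 0, 2] ∘ [-1, -1, 1] + [1, 0] ∘ [2, 1, -1] ∘ [2, 1, 0] + [2, 1] ∘ [1, -2, 0] ∘ [0, 2, -2] (one valid choice — decompositions are not unique — normalised so each a, b is primitive with positive first nonzero entry; check it by expanding all entries), so rank(T) ≤ 3.
These bounds meet, so rank(T) = 3.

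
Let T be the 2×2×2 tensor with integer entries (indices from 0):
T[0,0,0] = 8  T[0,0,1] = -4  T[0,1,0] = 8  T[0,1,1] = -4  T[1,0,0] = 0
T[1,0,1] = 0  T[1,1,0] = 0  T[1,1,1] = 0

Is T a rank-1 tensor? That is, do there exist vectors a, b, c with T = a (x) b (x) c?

If T = a (x) b (x) c then every fibre of T is a multiple of the corresponding factor, so read the factors off the fibres through the nonzero entry T[0,0,0] = 8.
The mode-1 fibre T[:,0,0] = [8, 0] gives a = (1, 0) (primitive direction); the mode-2 fibre T[0,:,0] = [8, 8] gives b = (1, 1); then c[k] = T[0,0,k] / (a[0]·b[0]) = [8, -4] / 1 = (8, -4).
Expanding (1, 0) (x) (1, 1) (x) (8, -4) reproduces all 8 entries of T, so T = (1, 0) (x) (1, 1) (x) (8, -4) and rank(T) ≤ 1.
Equivalently every frontal slice T[:,:,k] is c[k] times the rank-1 matrix (1, 0) (x) (1, 1). So T has rank 1 (it is nonzero).

Yes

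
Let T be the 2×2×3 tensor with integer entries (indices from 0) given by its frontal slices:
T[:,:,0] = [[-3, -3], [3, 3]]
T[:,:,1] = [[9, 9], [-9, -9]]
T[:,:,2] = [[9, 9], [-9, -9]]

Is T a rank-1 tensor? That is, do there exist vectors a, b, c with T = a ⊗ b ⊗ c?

If T = a ⊗ b ⊗ c then every fibre of T is a multiple of the corresponding factor, so read the factors off the fibres through the nonzero entry T[0,0,0] = -3.
The mode-1 fibre T[:,0,0] = [-3, 3] gives a = [1, -1] (primitive direction); the mode-2 fibre T[0,:,0] = [-3, -3] gives b = [1, 1]; then c[k] = T[0,0,k] / (a[0]·b[0]) = [-3, 9, 9] / 1 = [-3, 9, 9].
Expanding [1, -1] ⊗ [1, 1] ⊗ [-3, 9, 9] reproduces all 12 entries of T, so T = [1, -1] ⊗ [1, 1] ⊗ [-3, 9, 9] and rank(T) ≤ 1.
Equivalently every frontal slice T[:,:,k] is c[k] times the rank-1 matrix [1, -1] ⊗ [1, 1]. So T has rank 1 (it is nonzero).

Yes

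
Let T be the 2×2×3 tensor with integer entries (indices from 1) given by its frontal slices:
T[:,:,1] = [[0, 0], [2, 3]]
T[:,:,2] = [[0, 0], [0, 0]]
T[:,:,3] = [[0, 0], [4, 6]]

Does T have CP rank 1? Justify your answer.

Yes

If T = a (x) b (x) c then every fibre of T is a multiple of the corresponding factor, so read the factors off the fibres through the nonzero entry T[2,1,1] = 2.
The mode-1 fibre T[:,1,1] = [0, 2] gives a = [0, 1] (primitive direction); the mode-2 fibre T[2,:,1] = [2, 3] gives b = [2, 3]; then c[k] = T[2,1,k] / (a[2]·b[1]) = [2, 0, 4] / 2 = [1, 0, 2].
Expanding [0, 1] (x) [2, 3] (x) [1, 0, 2] reproduces all 12 entries of T, so T = [0, 1] (x) [2, 3] (x) [1, 0, 2] and rank(T) ≤ 1.
Equivalently every frontal slice T[:,:,k] is c[k] times the rank-1 matrix [0, 1] (x) [2, 3]. So T has rank 1 (it is nonzero).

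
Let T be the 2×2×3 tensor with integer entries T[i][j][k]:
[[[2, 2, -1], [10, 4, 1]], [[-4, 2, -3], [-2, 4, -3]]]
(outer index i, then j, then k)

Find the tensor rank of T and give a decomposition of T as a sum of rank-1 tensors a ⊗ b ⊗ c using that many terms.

Lower bound: the mode-3 unfolding of T (rows indexed by k, columns by (i,j) = (0,0), (0,1), (1,0), (1,1)) is [[2, 10, -4, -2], [2, 4, 2, 4], [-1, 1, -3, -3]].
There the 3×3 minor on rows k ∈ {0, 1, 2}, columns (i,j) ∈ {(0,0), (0,1), (1,0)} is det [[2, 10, -4], [2, 4, 2], [-1, 1, -3]] = -12 ≠ 0, so this unfolding has rank ≥ 3; CP rank is at least every unfolding rank, so rank(T) ≥ 3. (Unfolding ranks only ever bound the CP rank from below — rank(T) can be strictly larger than all of them — so the matching upper bound has to come from an explicit 3-term decomposition.)
Upper bound: T is a sum of 3 rank-1 terms, T = (0, 1) ⊗ (1, 2) ⊗ (-2, 2, -2) + (1, 0) ⊗ (1, 2) ⊗ (4, 2, 0) + (1, 1) ⊗ (1, -1) ⊗ (-2, 0, -1) (one valid choice — decompositions are not unique — normalised so each a, b is primitive with positive first nonzero entry; check it by expanding all entries), so rank(T) ≤ 3.
These bounds meet, so rank(T) = 3.

rank(T) = 3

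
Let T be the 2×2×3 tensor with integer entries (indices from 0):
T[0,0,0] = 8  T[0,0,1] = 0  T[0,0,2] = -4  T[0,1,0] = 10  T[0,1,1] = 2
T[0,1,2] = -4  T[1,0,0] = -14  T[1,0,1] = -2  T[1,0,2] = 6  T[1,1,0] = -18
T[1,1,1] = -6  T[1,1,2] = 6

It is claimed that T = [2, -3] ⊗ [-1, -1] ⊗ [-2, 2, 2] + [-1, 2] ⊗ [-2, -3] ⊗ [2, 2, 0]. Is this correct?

Reconstruct entrywise from the claimed factors. For example, T[0,1,1] = 2 and Σₗ aₗ[0]bₗ[1]cₗ[1] = (2)·(-1)·(2) + (-1)·(-3)·(2) = 2; checking all 12 entries, every one matches. The claim holds.

Yes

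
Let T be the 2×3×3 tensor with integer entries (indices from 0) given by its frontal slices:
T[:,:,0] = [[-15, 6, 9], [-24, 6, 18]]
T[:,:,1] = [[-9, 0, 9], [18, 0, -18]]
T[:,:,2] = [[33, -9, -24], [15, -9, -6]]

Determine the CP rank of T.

Lower bound: in the mode-3 unfolding of T (rows indexed by k, columns by (i,j)) the 2×2 minor on rows k ∈ {0, 1}, columns (i,j) ∈ {(0,0), (0,1)} is det [[-15, 6], [-9, 0]] = 54 ≠ 0, so that unfolding has rank ≥ 2 and hence rank(T) ≥ 2 (CP rank is at least every unfolding rank, though it can be larger).
Upper bound: with S_k = T[:,:,k], the two rank-1 terms a₁b₁ᵀ, a₂b₂ᵀ are the rank-1 members of the pencil x·S₀ + y·S₁.
The 2×2 minor of x·S₀ + y·S₁ on rows {0,1}, columns {0,1} is 54·x² − 162·xy = 54·(x − 3·y)(x), vanishing at (x:y) = (3:1) and (0:1).
M₁ = 3·S₀ + S₁ = [[-54, 18, 36], [-54, 18, 36]] = (-18)·[1, 1][3, -1, -2]ᵀ and M₂ = S₁ = [[-9, 0, 9], [18, 0, -18]] = (-9)·[1, -2][1, 0, -1]ᵀ, so take a₁ = [1, 1], b₁ = [3, -1, -2], a₂ = [1, -2], b₂ = [1, 0, -1].
Each slice is an integer combination of E₁ = a₁b₁ᵀ and E₂ = a₂b₂ᵀ: S₀ = −6·E₁ + 3·E₂, S₁ = −9·E₂, S₂ = 9·E₁ + 6·E₂; reading off coefficients, c₁ = [-6, 0, 9] and c₂ = [3, -9, 6].
Hence T = [1, 1] ⊗ [3, -1, -2] ⊗ [-6, 0, 9] + [1, -2] ⊗ [1, 0, -1] ⊗ [3, -9, 6], so rank(T) ≤ 2.
These bounds meet, so rank(T) = 2.

2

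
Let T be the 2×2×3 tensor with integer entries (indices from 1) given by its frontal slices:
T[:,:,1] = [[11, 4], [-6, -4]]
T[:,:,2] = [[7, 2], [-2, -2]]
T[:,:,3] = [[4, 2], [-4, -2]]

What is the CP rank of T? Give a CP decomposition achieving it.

rank(T) = 2

Lower bound: the mode-2 unfolding of T (rows indexed by j, columns by (i,k) = (1,1), (1,2), (1,3), (2,1), (2,2), (2,3)) is [[11, 7, 4, -6, -2, -4], [4, 2, 2, -4, -2, -2]].
There the 2×2 minor on rows j ∈ {1, 2}, columns (i,k) ∈ {(1,1), (1,2)} is det [[11, 7], [4, 2]] = -6 ≠ 0, so this unfolding has rank ≥ 2; CP rank is at least every unfolding rank, so rank(T) ≥ 2. (This is only a lower bound: in general the CP rank may exceed every unfolding rank, so we still need to exhibit 2 rank-1 terms summing to T.)
Upper bound — finding two terms. Write S_k = T[:,:,k] for the frontal slices: S₁ = [[11, 4], [-6, -4]], S₂ = [[7, 2], [-2, -2]], S₃ = [[4, 2], [-4, -2]].
If T = a₁ ⊗ b₁ ⊗ c₁ + a₂ ⊗ b₂ ⊗ c₂ then each S_k = c₁[k]·a₁b₁ᵀ + c₂[k]·a₂b₂ᵀ. S₁ and S₂ are linearly independent, so a₁b₁ᵀ and a₂b₂ᵀ must span the same plane of matrices: they are the rank-1 matrices of the form x·S₁ + y·S₂.
det(x·S₁ + y·S₂) is −20·x² − 30·xy − 10·y² = (-10)·(x + y)(2·x + y), vanishing at (x:y) = (1:-1) and (1:-2).
M₁ = S₁ − S₂ = [[4, 2], [-4, -2]] = 2·[1, -1][2, 1]ᵀ and M₂ = S₁ − 2·S₂ = [[-3, 0], [-2, 0]] = −[3, 2][1, 0]ᵀ, so take a₁ = [1, -1], b₁ = [2, 1], a₂ = [3, 2], b₂ = [1, 0].
Each slice is an integer combination of E₁ = a₁b₁ᵀ and E₂ = a₂b₂ᵀ: S₁ = 4·E₁ + E₂, S₂ = 2·E₁ + E₂, S₃ = 2·E₁; reading off coefficients, c₁ = [4, 2, 2] and c₂ = [1, 1, 0].
Hence T = [1, -1] ⊗ [2, 1] ⊗ [4, 2, 2] + [3, 2] ⊗ [1, 0] ⊗ [1, 1, 0], so rank(T) ≤ 2.
These bounds meet, so rank(T) = 2.
Check entry T[1,1,3] = 4: (1)·(2)·(2) + (3)·(1)·(0) = 4.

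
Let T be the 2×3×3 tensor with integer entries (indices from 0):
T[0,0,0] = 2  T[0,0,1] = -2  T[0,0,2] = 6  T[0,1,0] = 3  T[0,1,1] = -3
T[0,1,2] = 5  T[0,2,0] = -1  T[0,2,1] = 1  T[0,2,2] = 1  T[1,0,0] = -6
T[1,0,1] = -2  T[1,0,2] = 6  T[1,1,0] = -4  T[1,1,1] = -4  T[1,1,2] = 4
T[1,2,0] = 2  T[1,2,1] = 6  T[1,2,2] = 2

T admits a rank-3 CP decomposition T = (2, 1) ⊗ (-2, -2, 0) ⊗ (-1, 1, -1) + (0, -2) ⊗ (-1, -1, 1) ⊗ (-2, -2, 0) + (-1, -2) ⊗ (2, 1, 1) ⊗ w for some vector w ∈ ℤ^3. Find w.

Subtract the known terms from T to get the rank-1 residual R = (-1, -2) ⊗ (2, 1, 1) ⊗ w, so R[i,j,k] = a[i]·b[j]·w[k]. Pick indices with nonzero a[0]·b[0] = (-1)·(2) = -2. Only the fibre through (0,0,·) is needed: R[0,0,:] = T[0,0,:] − Σₗ aₗ[0]bₗ[0]cₗ = [2, -2, 6] − (2)·(-2)·(-1, 1, -1) − (0)·(-1)·(-2, -2, 0) = [-2, 2, 2]. Then w[k] = R[0,0,k] / -2 for each k, giving w = [-2, 2, 2] / -2 = (1, -1, -1).

w = (1, -1, -1)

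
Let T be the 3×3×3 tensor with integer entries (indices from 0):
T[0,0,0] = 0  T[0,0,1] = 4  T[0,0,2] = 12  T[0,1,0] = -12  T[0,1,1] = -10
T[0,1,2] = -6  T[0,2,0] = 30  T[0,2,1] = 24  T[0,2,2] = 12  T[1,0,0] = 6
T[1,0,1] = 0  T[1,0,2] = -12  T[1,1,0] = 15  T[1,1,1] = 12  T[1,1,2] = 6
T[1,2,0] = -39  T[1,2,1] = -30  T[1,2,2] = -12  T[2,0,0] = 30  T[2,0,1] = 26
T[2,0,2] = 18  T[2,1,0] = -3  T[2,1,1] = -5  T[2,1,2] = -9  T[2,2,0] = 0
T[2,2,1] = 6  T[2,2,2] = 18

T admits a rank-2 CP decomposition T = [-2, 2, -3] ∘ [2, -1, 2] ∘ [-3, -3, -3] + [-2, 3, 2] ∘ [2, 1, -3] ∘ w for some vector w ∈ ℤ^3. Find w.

w = [3, 2, 0]

Subtract the known terms from T to get the rank-1 residual R = [-2, 3, 2] ∘ [2, 1, -3] ∘ w, so R[i,j,k] = a[i]·b[j]·w[k]. Pick indices with nonzero a[0]·b[0] = (-2)·(2) = -4. Only the fibre through (0,0,·) is needed: R[0,0,:] = T[0,0,:] − Σₗ aₗ[0]bₗ[0]cₗ = [0, 4, 12] − (-2)·(2)·[-3, -3, -3] = [-12, -8, 0]. Then w[k] = R[0,0,k] / -4 for each k, giving w = [-12, -8, 0] / -4 = [3, 2, 0].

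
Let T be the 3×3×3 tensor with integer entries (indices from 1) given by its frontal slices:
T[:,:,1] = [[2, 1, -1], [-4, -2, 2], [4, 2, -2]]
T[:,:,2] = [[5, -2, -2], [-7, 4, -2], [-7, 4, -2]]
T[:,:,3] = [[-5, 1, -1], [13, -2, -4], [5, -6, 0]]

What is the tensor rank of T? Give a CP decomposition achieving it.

Lower bound: the mode-1 unfolding of T (rows indexed by i, columns by (j,k) = (1,1), (1,2), (1,3), (2,1), (2,2), (2,3), (3,1), (3,2), (3,3)) is [[2, 5, -5, 1, -2, 1, -1, -2, -1], [-4, -7, 13, -2, 4, -2, 2, -2, -4], [4, -7, 5, 2, 4, -6, -2, -2, 0]].
There the 3×3 minor on rows i ∈ {1, 2, 3}, columns (j,k) ∈ {(1,1), (1,2), (1,3)} is det [[2, 5, -5], [-4, -7, 13], [4, -7, 5]] = 192 ≠ 0, so this unfolding has rank ≥ 3; CP rank is at least every unfolding rank, so rank(T) ≥ 3. (This is only a lower bound: in general the CP rank may exceed every unfolding rank, so we still need to exhibit 3 rank-1 terms summing to T.)
Upper bound: T is a sum of 3 rank-1 terms, T = [1, -2, -2] ⊗ [2, -1, 0] ⊗ [0, 2, -2] + [1, -2, 2] ⊗ [2, 1, -1] ⊗ [1, 0, -1] + [1, 1, 1] ⊗ [1, 0, -2] ⊗ [0, 1, 1] (written with every a and b primitive with positive leading entry and the scale carried by c; CP decompositions are not unique, and this one is verified by expanding entrywise), so rank(T) ≤ 3.
These bounds meet, so rank(T) = 3.

rank(T) = 3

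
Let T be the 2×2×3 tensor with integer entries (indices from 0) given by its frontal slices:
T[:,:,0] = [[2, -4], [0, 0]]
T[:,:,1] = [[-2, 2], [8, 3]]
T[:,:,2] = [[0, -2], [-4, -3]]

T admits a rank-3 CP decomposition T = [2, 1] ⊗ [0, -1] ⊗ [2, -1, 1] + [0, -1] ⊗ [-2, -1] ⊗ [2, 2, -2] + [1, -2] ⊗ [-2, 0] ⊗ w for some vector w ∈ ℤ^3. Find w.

Subtract the known terms from T to get the rank-1 residual R = [1, -2] ⊗ [-2, 0] ⊗ w, so R[i,j,k] = a[i]·b[j]·w[k]. Pick indices with nonzero a[0]·b[0] = (1)·(-2) = -2. Only the fibre through (0,0,·) is needed: R[0,0,:] = T[0,0,:] − Σₗ aₗ[0]bₗ[0]cₗ = [2, -2, 0] − (2)·(0)·[2, -1, 1] − (0)·(-2)·[2, 2, -2] = [2, -2, 0]. Then w[k] = R[0,0,k] / -2 for each k, giving w = [2, -2, 0] / -2 = [-1, 1, 0].

w = [-1, 1, 0]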